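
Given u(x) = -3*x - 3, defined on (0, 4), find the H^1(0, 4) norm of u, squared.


||u||_{H^1}^2 = 408

The H^1 norm (squared) on an interval (0, L) is
  ||u||_{H^1}^2 = ∫_0^L u(x)^2 dx + ∫_0^L u'(x)^2 dx.
Compute u'(x) = -3.
Then u(x)^2 = 9*x**2 + 18*x + 9 and u'(x)^2 = 9.
Integrate each monomial from 0 to 4 using ∫_0^4 c·x^n dx = c·4^(n+1)/(n+1):
  ∫_0^4 u(x)^2 dx = ∫_0^4 (9*x^2 + 18*x + 9) dx. Term by term:
    ∫_0^4 9*x^2 dx = 192;  ∫_0^4 18*x dx = 144;  ∫_0^4 9 dx = 36.
  Sum: 192 + 144 + 36 = 372.
  ∫_0^4 u'(x)^2 dx = ∫_0^4 (9) dx. Term by term:
    ∫_0^4 9 dx = 36.
Adding: ||u||_{H^1}^2 = 372 + 36 = 408.


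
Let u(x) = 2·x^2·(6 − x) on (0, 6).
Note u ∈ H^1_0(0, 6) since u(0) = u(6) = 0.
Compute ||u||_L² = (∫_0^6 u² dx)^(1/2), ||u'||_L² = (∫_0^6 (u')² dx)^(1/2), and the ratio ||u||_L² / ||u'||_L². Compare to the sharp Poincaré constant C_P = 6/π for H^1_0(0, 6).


||u||_L² / ||u'||_L² = 3*sqrt(14)/7 < C_P = 6/π.

u(x) = 2·x^2·(6 − x), so u'(x) = 6*x*(4 - x).
u(x) = 2·x^2·(6 − x) vanishes at x = 0 and x = 6, so u ∈ H^1_0(0, 6). Differentiate via the product rule and integrate the resulting polynomials term by term.
  ∫_0^6 u² dx = ∫_0^6 (4*x^6 - 48*x^5 + 144*x^4) dx. Term by term:
    ∫_0^6 4*x^6 dx = 1119744/7;  ∫_0^6 -48*x^5 dx = -373248;  ∫_0^6 144*x^4 dx = 1119744/5.
  Sum: 1119744/7 − 373248 + 1119744/5 = 373248/35.
  ∫_0^6 (u')² dx = ∫_0^6 (36*x^4 - 288*x^3 + 576*x^2) dx. Term by term:
    ∫_0^6 36*x^4 dx = 279936/5;  ∫_0^6 -288*x^3 dx = -93312;  ∫_0^6 576*x^2 dx = 41472.
  Sum: 279936/5 − 93312 + 41472 = 20736/5.
∫_0^6 u² dx = 373248/35, so ||u||_L² = 432*sqrt(70)/35.
∫_0^6 (u')² dx = 20736/5, so ||u'||_L² = 144*sqrt(5)/5.
Ratio ||u||_L² / ||u'||_L² = 3*sqrt(14)/7.
Sharp Poincaré constant on H^1_0(0, 6) is C_P = L/π = 6/π, achieved by sin(π/6·x).
A polynomial bump cannot attain the sharp Poincaré constant (only the first sine eigenfunction does), so the ratio is strictly less than C_P, consistent with ||u||_L² ≤ C_P ||u'||_L².


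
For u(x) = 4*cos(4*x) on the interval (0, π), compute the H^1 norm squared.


||u||_{H^1(0,π)}^2 = 136*π

u'(x) = -16*sin(4*x).
Expand u² and (u')² and integrate term by term on (0, π), using: for integers n ≥ 1, ∫_0^π sin²(nx) dx = ∫_0^π cos²(nx) dx = π/2; for n ≠ n', ∫_0^π sin(nx)sin(n'x) dx = ∫_0^π cos(nx)cos(n'x) dx = 0; and by product-to-sum, ∫_0^π sin(nx)cos(n'x) dx = ½∫_0^π [sin((n+n')x) + sin((n−n')x)] dx, which is 0 when n+n' is even and 2n/(n²−n'²) when n+n' is odd (it need not vanish on (0, π)).
  u² squared terms: (4)²·∫cos(4x)² dx = 16·π/2 = 8*π.
  So ∫_0^π u² dx = 8*π.
  (u')² squared terms: (-16)²·∫sin(4x)² dx = 256·π/2 = 128*π.
  So ∫_0^π (u')² dx = 128*π.
||u||_{H^1}^2 = (8*π) + (128*π) = 136*π.


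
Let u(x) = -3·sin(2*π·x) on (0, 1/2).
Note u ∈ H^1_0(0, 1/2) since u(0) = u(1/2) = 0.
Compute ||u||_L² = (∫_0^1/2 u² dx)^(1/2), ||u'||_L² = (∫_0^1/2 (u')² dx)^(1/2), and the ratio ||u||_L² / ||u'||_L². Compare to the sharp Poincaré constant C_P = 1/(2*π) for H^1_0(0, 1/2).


||u||_L² / ||u'||_L² = 1/(2*π) = C_P.

u(x) = -3·sin(2*π·x), so u'(x) = -6*π*cos(2*π*x).
Writing u(x) = A·sin(kπx/L) with A = -3 and k = 1, use ∫_0^L sin²(kπx/L) dx = L/2 and ∫_0^L cos²(kπx/L) dx = L/2.
u² = 9·sin²(2*π·x) and (u')² = 36*π^2·cos²(2*π·x), and each of sin², cos² integrates to L/2 = 1/4 over (0, 1/2).
∫_0^1/2 u² dx = 9/4, so ||u||_L² = 3/2.
∫_0^1/2 (u')² dx = 9*π^2, so ||u'||_L² = 3*π.
Ratio ||u||_L² / ||u'||_L² = 1/(2*π).
Sharp Poincaré constant on H^1_0(0, 1/2) is C_P = L/π = 1/(2*π), achieved by sin(2*π·x).
This is the k = 1 eigenfunction (up to amplitude), so the ratio equals the sharp Poincaré constant exactly.


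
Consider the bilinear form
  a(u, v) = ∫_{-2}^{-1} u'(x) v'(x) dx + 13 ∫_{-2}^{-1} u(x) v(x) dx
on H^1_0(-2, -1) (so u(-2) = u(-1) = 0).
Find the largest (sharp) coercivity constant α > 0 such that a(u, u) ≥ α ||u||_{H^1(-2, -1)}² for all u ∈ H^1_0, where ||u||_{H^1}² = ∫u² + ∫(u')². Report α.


α = 1

Coercivity of a(·,·) on H^1_0(-2, -1) means a(u, u) ≥ α ||u||_{H^1}² for every u ∈ H^1_0.
The interval has length L = 1, and Poincaré/coercivity depend only on L. Here a(u, u) = ∫(u')² + (13)·∫u².
Here c = 13 ≥ 1, so a(u,u) = ∫(u')² + c∫u² ≥ ∫(u')² + ∫u² = ||u||_{H^1}², i.e. α = 1 works. No larger α is possible: a(u,u) ≥ α||u||_{H^1}² means (1−α)∫(u')² ≥ (α−c)∫u², and for the modes u_n = sin(nπ(x−x₀)/L) (x₀ the left endpoint) one has ∫u_n²/∫(u_n')² = (L/(nπ))² → 0, so a(u_n,u_n)/||u_n||_{H^1}² → 1. Hence the optimal constant is α = 1.
Therefore α = 1.


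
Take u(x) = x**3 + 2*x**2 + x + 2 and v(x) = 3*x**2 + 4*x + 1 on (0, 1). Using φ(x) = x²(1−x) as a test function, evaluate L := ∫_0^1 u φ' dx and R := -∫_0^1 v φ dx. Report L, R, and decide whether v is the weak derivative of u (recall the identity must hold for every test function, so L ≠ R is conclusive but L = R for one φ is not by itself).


LHS = -23/60, RHS = -23/60. Yes, v = u' weakly.

u(x) = x**3 + 2*x**2 + x + 2, classical derivative u'(x) = 3*x**2 + 4*x + 1.
φ(x) = x²(1−x), so φ'(x) = x*(2 - 3*x).
Note φ(0) = φ(1) = 0, so the boundary term u·φ vanishes.
LHS = ∫_0^1 u(x) φ'(x) dx = ∫_0^1 (-3*x^5 - 4*x^4 + x^3 - 4*x^2 + 4*x) dx. Term by term:
  ∫_0^1 -3*x^5 dx = -1/2;  ∫_0^1 -4*x^4 dx = -4/5;  ∫_0^1 x^3 dx = 1/4;
  ∫_0^1 -4*x^2 dx = -4/3;  ∫_0^1 4*x dx = 2.
Sum: -1/2 − 4/5 + 1/4 − 4/3 + 2 = -23/60.
So LHS = -23/60.
∫_0^1 v(x) φ(x) dx = ∫_0^1 (-3*x^5 - x^4 + 3*x^3 + x^2) dx. Term by term:
  ∫_0^1 -3*x^5 dx = -1/2;  ∫_0^1 -x^4 dx = -1/5;  ∫_0^1 3*x^3 dx = 3/4;
  ∫_0^1 x^2 dx = 1/3.
Sum: -1/2 − 1/5 + 3/4 + 1/3 = 23/60.
So RHS = -∫_0^1 v(x) φ(x) dx = -23/60.
LHS = RHS, so the identity holds for this test φ.
Moreover u is smooth here and v(x) = u'(x) = 3*x**2 + 4*x + 1 pointwise, so the identity holds for every test function. Hence v is the weak derivative of u.


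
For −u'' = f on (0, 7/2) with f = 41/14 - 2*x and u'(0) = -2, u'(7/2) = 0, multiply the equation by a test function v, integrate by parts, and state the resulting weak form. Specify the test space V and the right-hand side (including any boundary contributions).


V = H^1(0, 7/2) (v unrestricted at boundary; u is determined up to an additive constant); weak form: ∫_0^7/2 u'v' dx = ∫_0^7/2 (41/14 - 2*x) v dx + 2·v(0) for all v ∈ V.

Multiply both sides by a test function v and integrate from 0 to 7/2:
  ∫_0^7/2 −u''(x) v(x) dx = ∫_0^7/2 f(x) v(x) dx.
Integrate the LHS by parts once:
  ∫_0^7/2 −u'' v dx = −[u'(x) v(x)]_0^7/2 + ∫_0^7/2 u'(x) v'(x) dx.
Thus ∫_0^7/2 u'(x) v'(x) dx = ∫_0^7/2 f(x) v(x) dx + [u'(x) v(x)]_0^7/2.
Choose V so that boundary terms are either known or forced to vanish.
u has inhomogeneous Neumann u'(0) = -2, u'(7/2) = 0. [u' v]_0^7/2 = (0)·v(7/2) − (-2)·v(0) = 2·v(0). Take V = H^1(0, 7/2); boundary term becomes part of RHS.
Weak formulation: find u (satisfying any essential BC) such that ∫_0^7/2 u'(x) v'(x) dx = ∫_0^7/2 f v dx + 2·v(0) for all v ∈ V (Neumann data are natural BCs: they enter the RHS as boundary terms).
Substituting f(x) = 41/14 - 2*x, the right-hand side is ∫_0^7/2 (41/14 - 2*x) v dx + 2·v(0).
Compatibility check (pure Neumann): taking v ≡ 1 ∈ V gives 0 = ∫_0^7/2 f dx + (0) − (-2), i.e. ∫_0^7/2 f dx must equal u'(0) − u'(7/2) = -2. Indeed ∫_0^7/2 (41/14 - 2*x) dx = -2, so the data are compatible. The solution is then unique only up to an additive constant (fix it e.g. by requiring ∫_0^7/2 u dx = 0).


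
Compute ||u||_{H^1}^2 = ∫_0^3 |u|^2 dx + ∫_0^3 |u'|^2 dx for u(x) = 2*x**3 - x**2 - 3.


||u||_{H^1}^2 = 68247/35

The H^1 norm (squared) on an interval (0, L) is
  ||u||_{H^1}^2 = ∫_0^L u(x)^2 dx + ∫_0^L u'(x)^2 dx.
Compute u'(x) = 6*x**2 - 2*x.
Then u(x)^2 = 4*x**6 - 4*x**5 + x**4 - 12*x**3 + 6*x**2 + 9 and u'(x)^2 = 36*x**4 - 24*x**3 + 4*x**2.
Integrate each monomial from 0 to 3 using ∫_0^3 c·x^n dx = c·3^(n+1)/(n+1):
  ∫_0^3 u(x)^2 dx = ∫_0^3 (4*x^6 - 4*x^5 + x^4 - 12*x^3 + 6*x^2 + 9) dx. Term by term:
    ∫_0^3 4*x^6 dx = 8748/7;  ∫_0^3 -4*x^5 dx = -486;  ∫_0^3 x^4 dx = 243/5;
    ∫_0^3 -12*x^3 dx = -243;  ∫_0^3 6*x^2 dx = 54;  ∫_0^3 9 dx = 27.
  Sum: 8748/7 − 486 + 243/5 − 243 + 54 + 27 = 22761/35.
  ∫_0^3 u'(x)^2 dx = ∫_0^3 (36*x^4 - 24*x^3 + 4*x^2) dx. Term by term:
    ∫_0^3 36*x^4 dx = 8748/5;  ∫_0^3 -24*x^3 dx = -486;  ∫_0^3 4*x^2 dx = 36.
  Sum: 8748/5 − 486 + 36 = 6498/5.
Adding: ||u||_{H^1}^2 = 22761/35 + 6498/5 = 68247/35.


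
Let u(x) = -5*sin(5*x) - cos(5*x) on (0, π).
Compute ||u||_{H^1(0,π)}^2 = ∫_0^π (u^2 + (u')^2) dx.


||u||_{H^1(0,π)}^2 = 338*π

u'(x) = 5*sin(5*x) - 25*cos(5*x).
Expand u² and (u')² and integrate term by term on (0, π), using: for integers n ≥ 1, ∫_0^π sin²(nx) dx = ∫_0^π cos²(nx) dx = π/2; for n ≠ n', ∫_0^π sin(nx)sin(n'x) dx = ∫_0^π cos(nx)cos(n'x) dx = 0; and by product-to-sum, ∫_0^π sin(nx)cos(n'x) dx = ½∫_0^π [sin((n+n')x) + sin((n−n')x)] dx, which is 0 when n+n' is even and 2n/(n²−n'²) when n+n' is odd (it need not vanish on (0, π)).
  u² squared terms: (-1)²·∫cos(5x)² dx = 1·π/2 = π/2;  (-5)²·∫sin(5x)² dx = 25·π/2 = 25*π/2.
  u² cross terms: 2·(-1)·(-5)·∫cos(5x)·sin(5x) dx = 10·(0) = 0.
  So ∫_0^π u² dx = π/2 + 25*π/2 + 0 = 13*π.
  (u')² squared terms: (-25)²·∫cos(5x)² dx = 625·π/2 = 625*π/2;  (5)²·∫sin(5x)² dx = 25·π/2 = 25*π/2.
  (u')² cross terms: 2·(-25)·(5)·∫cos(5x)·sin(5x) dx = -250·(0) = 0.
  So ∫_0^π (u')² dx = 625*π/2 + 25*π/2 + 0 = 325*π.
||u||_{H^1}^2 = (13*π) + (325*π) = 338*π.


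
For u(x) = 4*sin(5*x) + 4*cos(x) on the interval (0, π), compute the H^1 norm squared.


||u||_{H^1(0,π)}^2 = 224*π

u'(x) = -4*sin(x) + 20*cos(5*x).
Expand u² and (u')² and integrate term by term on (0, π), using: for integers n ≥ 1, ∫_0^π sin²(nx) dx = ∫_0^π cos²(nx) dx = π/2; for n ≠ n', ∫_0^π sin(nx)sin(n'x) dx = ∫_0^π cos(nx)cos(n'x) dx = 0; and by product-to-sum, ∫_0^π sin(nx)cos(n'x) dx = ½∫_0^π [sin((n+n')x) + sin((n−n')x)] dx, which is 0 when n+n' is even and 2n/(n²−n'²) when n+n' is odd (it need not vanish on (0, π)).
  u² squared terms: (4)²·∫cos(x)² dx = 16·π/2 = 8*π;  (4)²·∫sin(5x)² dx = 16·π/2 = 8*π.
  u² cross terms: 2·(4)·(4)·∫cos(x)·sin(5x) dx = 32·(0) = 0.
  So ∫_0^π u² dx = 8*π + 8*π + 0 = 16*π.
  (u')² squared terms: (-4)²·∫sin(x)² dx = 16·π/2 = 8*π;  (20)²·∫cos(5x)² dx = 400·π/2 = 200*π.
  (u')² cross terms: 2·(-4)·(20)·∫sin(x)·cos(5x) dx = -160·(0) = 0.
  So ∫_0^π (u')² dx = 8*π + 200*π + 0 = 208*π.
||u||_{H^1}^2 = (16*π) + (208*π) = 224*π.


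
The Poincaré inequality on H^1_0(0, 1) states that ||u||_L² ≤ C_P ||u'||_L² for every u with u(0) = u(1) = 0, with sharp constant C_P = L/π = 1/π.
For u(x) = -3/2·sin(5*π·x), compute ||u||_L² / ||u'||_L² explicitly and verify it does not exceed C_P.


||u||_L² / ||u'||_L² = 1/(5*π) < C_P = 1/π.

u(x) = -3/2·sin(5*π·x), so u'(x) = -15*π*cos(5*π*x)/2.
Writing u(x) = A·sin(kπx/L) with A = -3/2 and k = 5, use ∫_0^L sin²(kπx/L) dx = L/2 and ∫_0^L cos²(kπx/L) dx = L/2.
u² = 9/4·sin²(5*π·x) and (u')² = 225*π^2/4·cos²(5*π·x), and each of sin², cos² integrates to L/2 = 1/2 over (0, 1).
∫_0^1 u² dx = 9/8, so ||u||_L² = 3*sqrt(2)/4.
∫_0^1 (u')² dx = 225*π^2/8, so ||u'||_L² = 15*sqrt(2)*π/4.
Ratio ||u||_L² / ||u'||_L² = 1/(5*π).
Sharp Poincaré constant on H^1_0(0, 1) is C_P = L/π = 1/π, achieved by sin(π·x).
This is the k = 5 harmonic; the ratio L/(kπ) is strictly less than C_P = L/π, consistent with the sharp inequality ||u||_L² ≤ C_P ||u'||_L².


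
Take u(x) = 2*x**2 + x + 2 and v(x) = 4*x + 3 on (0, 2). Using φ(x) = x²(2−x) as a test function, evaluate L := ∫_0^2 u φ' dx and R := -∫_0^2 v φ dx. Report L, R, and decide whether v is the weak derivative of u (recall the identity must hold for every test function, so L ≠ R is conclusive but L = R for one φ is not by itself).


LHS = -116/15, RHS = -52/5. No, v is not the weak derivative of u.

u(x) = 2*x**2 + x + 2, classical derivative u'(x) = 4*x + 1.
φ(x) = x²(2−x), so φ'(x) = x*(4 - 3*x).
Note φ(0) = φ(2) = 0, so the boundary term u·φ vanishes.
LHS = ∫_0^2 u(x) φ'(x) dx = ∫_0^2 (-6*x^4 + 5*x^3 - 2*x^2 + 8*x) dx. Term by term:
  ∫_0^2 -6*x^4 dx = -192/5;  ∫_0^2 5*x^3 dx = 20;  ∫_0^2 -2*x^2 dx = -16/3;
  ∫_0^2 8*x dx = 16.
Sum: -192/5 + 20 − 16/3 + 16 = -116/15.
So LHS = -116/15.
∫_0^2 v(x) φ(x) dx = ∫_0^2 (-4*x^4 + 5*x^3 + 6*x^2) dx. Term by term:
  ∫_0^2 -4*x^4 dx = -128/5;  ∫_0^2 5*x^3 dx = 20;  ∫_0^2 6*x^2 dx = 16.
Sum: -128/5 + 20 + 16 = 52/5.
So RHS = -∫_0^2 v(x) φ(x) dx = -52/5.
LHS − RHS = 8/3 ≠ 0, so the identity fails.
(For a valid weak derivative the identity must hold for EVERY test function, in particular this one. The failure shows v is NOT the weak derivative of u.)
Correct weak derivative would be u'(x) = 4*x + 1.


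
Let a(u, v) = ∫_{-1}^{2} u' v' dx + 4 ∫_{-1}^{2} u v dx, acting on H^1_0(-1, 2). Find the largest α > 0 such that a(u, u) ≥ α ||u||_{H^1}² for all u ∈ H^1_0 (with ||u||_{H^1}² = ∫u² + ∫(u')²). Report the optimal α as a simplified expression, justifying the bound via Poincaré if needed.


α = 1

Coercivity of a(·,·) on H^1_0(-1, 2) means a(u, u) ≥ α ||u||_{H^1}² for every u ∈ H^1_0.
The interval has length L = 3, and Poincaré/coercivity depend only on L. Here a(u, u) = ∫(u')² + (4)·∫u².
Here c = 4 ≥ 1, so a(u,u) = ∫(u')² + c∫u² ≥ ∫(u')² + ∫u² = ||u||_{H^1}², i.e. α = 1 works. No larger α is possible: a(u,u) ≥ α||u||_{H^1}² means (1−α)∫(u')² ≥ (α−c)∫u², and for the modes u_n = sin(nπ(x−x₀)/L) (x₀ the left endpoint) one has ∫u_n²/∫(u_n')² = (L/(nπ))² → 0, so a(u_n,u_n)/||u_n||_{H^1}² → 1. Hence the optimal constant is α = 1.
Therefore α = 1.


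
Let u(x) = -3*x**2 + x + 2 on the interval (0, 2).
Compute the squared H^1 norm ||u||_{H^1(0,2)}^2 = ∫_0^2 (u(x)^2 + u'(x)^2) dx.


||u||_{H^1}^2 = 1414/15

The H^1 norm (squared) on an interval (0, L) is
  ||u||_{H^1}^2 = ∫_0^L u(x)^2 dx + ∫_0^L u'(x)^2 dx.
Compute u'(x) = 1 - 6*x.
Then u(x)^2 = 9*x**4 - 6*x**3 - 11*x**2 + 4*x + 4 and u'(x)^2 = 36*x**2 - 12*x + 1.
Integrate each monomial from 0 to 2 using ∫_0^2 c·x^n dx = c·2^(n+1)/(n+1):
  ∫_0^2 u(x)^2 dx = ∫_0^2 (9*x^4 - 6*x^3 - 11*x^2 + 4*x + 4) dx. Term by term:
    ∫_0^2 9*x^4 dx = 288/5;  ∫_0^2 -6*x^3 dx = -24;  ∫_0^2 -11*x^2 dx = -88/3;
    ∫_0^2 4*x dx = 8;  ∫_0^2 4 dx = 8.
  Sum: 288/5 − 24 − 88/3 + 8 + 8 = 304/15.
  ∫_0^2 u'(x)^2 dx = ∫_0^2 (36*x^2 - 12*x + 1) dx. Term by term:
    ∫_0^2 36*x^2 dx = 96;  ∫_0^2 -12*x dx = -24;  ∫_0^2 1 dx = 2.
  Sum: 96 − 24 + 2 = 74.
Adding: ||u||_{H^1}^2 = 304/15 + 74 = 1414/15.


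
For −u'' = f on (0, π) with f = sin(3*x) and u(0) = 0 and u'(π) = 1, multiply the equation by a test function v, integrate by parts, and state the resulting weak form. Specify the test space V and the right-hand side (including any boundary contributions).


V = {v ∈ H^1(0, π) : v(0) = 0} (test functions vanish at x = 0 where u is specified); weak form: ∫_0^π u'v' dx = ∫_0^π (sin(3*x)) v dx + v(π) for all v ∈ V.

Multiply both sides by a test function v and integrate from 0 to π:
  ∫_0^π −u''(x) v(x) dx = ∫_0^π f(x) v(x) dx.
Integrate the LHS by parts once:
  ∫_0^π −u'' v dx = −[u'(x) v(x)]_0^π + ∫_0^π u'(x) v'(x) dx.
Thus ∫_0^π u'(x) v'(x) dx = ∫_0^π f(x) v(x) dx + [u'(x) v(x)]_0^π.
Choose V so that boundary terms are either known or forced to vanish.
Mixed BC: u(0) = 0 (Dirichlet) and u'(π) = 1 (Neumann). Define V = {v ∈ H^1(0, π) : v(0) = 0}. Then [u' v]_0^π = u'(π)·v(π) − u'(0)·0 = v(π).
Weak formulation: find u (satisfying any essential BC) such that ∫_0^π u'(x) v'(x) dx = ∫_0^π f v dx + v(π) for all v ∈ V (Dirichlet at 0 absorbed into V; Neumann datum at x = π contributes the boundary term).
Substituting f(x) = sin(3*x), the right-hand side is ∫_0^π (sin(3*x)) v dx + v(π).


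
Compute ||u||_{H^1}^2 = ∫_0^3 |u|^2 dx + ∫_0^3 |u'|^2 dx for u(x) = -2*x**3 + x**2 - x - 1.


||u||_{H^1}^2 = 170997/70

The H^1 norm (squared) on an interval (0, L) is
  ||u||_{H^1}^2 = ∫_0^L u(x)^2 dx + ∫_0^L u'(x)^2 dx.
Compute u'(x) = -6*x**2 + 2*x - 1.
Then u(x)^2 = 4*x**6 - 4*x**5 + 5*x**4 + 2*x**3 - x**2 + 2*x + 1 and u'(x)^2 = 36*x**4 - 24*x**3 + 16*x**2 - 4*x + 1.
Integrate each monomial from 0 to 3 using ∫_0^3 c·x^n dx = c·3^(n+1)/(n+1):
  ∫_0^3 u(x)^2 dx = ∫_0^3 (4*x^6 - 4*x^5 + 5*x^4 + 2*x^3 - x^2 + 2*x + 1) dx. Term by term:
    ∫_0^3 4*x^6 dx = 8748/7;  ∫_0^3 -4*x^5 dx = -486;  ∫_0^3 5*x^4 dx = 243;
    ∫_0^3 2*x^3 dx = 81/2;  ∫_0^3 -x^2 dx = -9;  ∫_0^3 2*x dx = 9;
    ∫_0^3 1 dx = 3.
  Sum: 8748/7 − 486 + 243 + 81/2 − 9 + 9 + 3 = 14703/14.
  ∫_0^3 u'(x)^2 dx = ∫_0^3 (36*x^4 - 24*x^3 + 16*x^2 - 4*x + 1) dx. Term by term:
    ∫_0^3 36*x^4 dx = 8748/5;  ∫_0^3 -24*x^3 dx = -486;  ∫_0^3 16*x^2 dx = 144;
    ∫_0^3 -4*x dx = -18;  ∫_0^3 1 dx = 3.
  Sum: 8748/5 − 486 + 144 − 18 + 3 = 6963/5.
Adding: ||u||_{H^1}^2 = 14703/14 + 6963/5 = 170997/70.


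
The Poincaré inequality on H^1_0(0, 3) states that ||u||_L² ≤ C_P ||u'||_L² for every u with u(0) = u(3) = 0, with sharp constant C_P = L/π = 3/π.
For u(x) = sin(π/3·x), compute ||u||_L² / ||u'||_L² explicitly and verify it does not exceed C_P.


||u||_L² / ||u'||_L² = 3/π = C_P.

u(x) = sin(π/3·x), so u'(x) = π*cos(π*x/3)/3.
Writing u(x) = A·sin(kπx/L) with A = 1 and k = 1, use ∫_0^L sin²(kπx/L) dx = L/2 and ∫_0^L cos²(kπx/L) dx = L/2.
u² = 1·sin²(π/3·x) and (u')² = π^2/9·cos²(π/3·x), and each of sin², cos² integrates to L/2 = 3/2 over (0, 3).
∫_0^3 u² dx = 3/2, so ||u||_L² = sqrt(6)/2.
∫_0^3 (u')² dx = π^2/6, so ||u'||_L² = sqrt(6)*π/6.
Ratio ||u||_L² / ||u'||_L² = 3/π.
Sharp Poincaré constant on H^1_0(0, 3) is C_P = L/π = 3/π, achieved by sin(π/3·x).
This is the k = 1 eigenfunction (up to amplitude), so the ratio equals the sharp Poincaré constant exactly.


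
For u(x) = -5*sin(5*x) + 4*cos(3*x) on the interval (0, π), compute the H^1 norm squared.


||u||_{H^1(0,π)}^2 = 405*π

u'(x) = -12*sin(3*x) - 25*cos(5*x).
Expand u² and (u')² and integrate term by term on (0, π), using: for integers n ≥ 1, ∫_0^π sin²(nx) dx = ∫_0^π cos²(nx) dx = π/2; for n ≠ n', ∫_0^π sin(nx)sin(n'x) dx = ∫_0^π cos(nx)cos(n'x) dx = 0; and by product-to-sum, ∫_0^π sin(nx)cos(n'x) dx = ½∫_0^π [sin((n+n')x) + sin((n−n')x)] dx, which is 0 when n+n' is even and 2n/(n²−n'²) when n+n' is odd (it need not vanish on (0, π)).
  u² squared terms: (-5)²·∫sin(5x)² dx = 25·π/2 = 25*π/2;  (4)²·∫cos(3x)² dx = 16·π/2 = 8*π.
  u² cross terms: 2·(-5)·(4)·∫sin(5x)·cos(3x) dx = -40·(0) = 0.
  So ∫_0^π u² dx = 25*π/2 + 8*π + 0 = 41*π/2.
  (u')² squared terms: (-25)²·∫cos(5x)² dx = 625·π/2 = 625*π/2;  (-12)²·∫sin(3x)² dx = 144·π/2 = 72*π.
  (u')² cross terms: 2·(-25)·(-12)·∫cos(5x)·sin(3x) dx = 600·(0) = 0.
  So ∫_0^π (u')² dx = 625*π/2 + 72*π + 0 = 769*π/2.
||u||_{H^1}^2 = (41*π/2) + (769*π/2) = 405*π.


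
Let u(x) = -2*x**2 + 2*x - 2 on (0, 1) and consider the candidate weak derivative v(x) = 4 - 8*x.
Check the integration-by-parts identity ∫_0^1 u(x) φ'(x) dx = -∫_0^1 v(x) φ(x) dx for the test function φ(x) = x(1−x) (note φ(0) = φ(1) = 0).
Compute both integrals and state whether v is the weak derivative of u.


LHS = 0, RHS = 0. No, v is not the weak derivative of u.

u(x) = -2*x**2 + 2*x - 2, classical derivative u'(x) = 2 - 4*x.
φ(x) = x(1−x), so φ'(x) = 1 - 2*x.
Note φ(0) = φ(1) = 0, so the boundary term u·φ vanishes.
LHS = ∫_0^1 u(x) φ'(x) dx = ∫_0^1 (4*x^3 - 6*x^2 + 6*x - 2) dx. Term by term:
  ∫_0^1 4*x^3 dx = 1;  ∫_0^1 -6*x^2 dx = -2;  ∫_0^1 6*x dx = 3;
  ∫_0^1 -2 dx = -2.
Sum: 1 − 2 + 3 − 2 = 0.
So LHS = 0.
∫_0^1 v(x) φ(x) dx = ∫_0^1 (8*x^3 - 12*x^2 + 4*x) dx. Term by term:
  ∫_0^1 8*x^3 dx = 2;  ∫_0^1 -12*x^2 dx = -4;  ∫_0^1 4*x dx = 2.
Sum: 2 − 4 + 2 = 0.
So RHS = -∫_0^1 v(x) φ(x) dx = 0.
LHS = RHS, so the identity holds for this particular φ. But this is necessary, not sufficient: a weak derivative must satisfy the identity for EVERY test function in C_c^∞(0, 1).
Here u is smooth, so its weak derivative equals its classical derivative u'(x) = 2 - 4*x. Since v(x) = 4 - 8*x ≠ u'(x), v is NOT the weak derivative of u — the agreement for this single φ is a coincidence (the difference v − u' happens to be L²-orthogonal to this φ).


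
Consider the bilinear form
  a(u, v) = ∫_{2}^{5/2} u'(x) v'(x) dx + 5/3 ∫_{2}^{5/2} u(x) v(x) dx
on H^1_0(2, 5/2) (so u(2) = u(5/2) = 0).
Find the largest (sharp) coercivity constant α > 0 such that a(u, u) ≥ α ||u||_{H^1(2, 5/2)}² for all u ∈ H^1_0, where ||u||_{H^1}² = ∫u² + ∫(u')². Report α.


α = 1

Coercivity of a(·,·) on H^1_0(2, 5/2) means a(u, u) ≥ α ||u||_{H^1}² for every u ∈ H^1_0.
The interval has length L = 1/2, and Poincaré/coercivity depend only on L. Here a(u, u) = ∫(u')² + (5/3)·∫u².
Here c = 5/3 ≥ 1, so a(u,u) = ∫(u')² + c∫u² ≥ ∫(u')² + ∫u² = ||u||_{H^1}², i.e. α = 1 works. No larger α is possible: a(u,u) ≥ α||u||_{H^1}² means (1−α)∫(u')² ≥ (α−c)∫u², and for the modes u_n = sin(nπ(x−x₀)/L) (x₀ the left endpoint) one has ∫u_n²/∫(u_n')² = (L/(nπ))² → 0, so a(u_n,u_n)/||u_n||_{H^1}² → 1. Hence the optimal constant is α = 1.
Therefore α = 1.


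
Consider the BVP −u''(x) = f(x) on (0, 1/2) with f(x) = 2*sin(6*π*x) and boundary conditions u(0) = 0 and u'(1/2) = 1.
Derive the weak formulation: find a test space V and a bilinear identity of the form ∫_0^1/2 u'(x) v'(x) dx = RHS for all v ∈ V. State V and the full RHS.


V = {v ∈ H^1(0, 1/2) : v(0) = 0} (test functions vanish at x = 0 where u is specified); weak form: ∫_0^1/2 u'v' dx = ∫_0^1/2 (2*sin(6*π*x)) v dx + v(1/2) for all v ∈ V.

Multiply both sides by a test function v and integrate from 0 to 1/2:
  ∫_0^1/2 −u''(x) v(x) dx = ∫_0^1/2 f(x) v(x) dx.
Integrate the LHS by parts once:
  ∫_0^1/2 −u'' v dx = −[u'(x) v(x)]_0^1/2 + ∫_0^1/2 u'(x) v'(x) dx.
Thus ∫_0^1/2 u'(x) v'(x) dx = ∫_0^1/2 f(x) v(x) dx + [u'(x) v(x)]_0^1/2.
Choose V so that boundary terms are either known or forced to vanish.
Mixed BC: u(0) = 0 (Dirichlet) and u'(1/2) = 1 (Neumann). Define V = {v ∈ H^1(0, 1/2) : v(0) = 0}. Then [u' v]_0^1/2 = u'(1/2)·v(1/2) − u'(0)·0 = v(1/2).
Weak formulation: find u (satisfying any essential BC) such that ∫_0^1/2 u'(x) v'(x) dx = ∫_0^1/2 f v dx + v(1/2) for all v ∈ V (Dirichlet at 0 absorbed into V; Neumann datum at x = 1/2 contributes the boundary term).
Substituting f(x) = 2*sin(6*π*x), the right-hand side is ∫_0^1/2 (2*sin(6*π*x)) v dx + v(1/2).


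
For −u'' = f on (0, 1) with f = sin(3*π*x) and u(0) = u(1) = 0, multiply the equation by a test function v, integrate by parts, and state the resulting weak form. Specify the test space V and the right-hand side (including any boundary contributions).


V = H^1_0(0, 1) (so v(0) = v(1) = 0); weak form: ∫_0^1 u'v' dx = ∫_0^1 (sin(3*π*x)) v dx for all v ∈ V.

Multiply both sides by a test function v and integrate from 0 to 1:
  ∫_0^1 −u''(x) v(x) dx = ∫_0^1 f(x) v(x) dx.
Integrate the LHS by parts once:
  ∫_0^1 −u'' v dx = −[u'(x) v(x)]_0^1 + ∫_0^1 u'(x) v'(x) dx.
Thus ∫_0^1 u'(x) v'(x) dx = ∫_0^1 f(x) v(x) dx + [u'(x) v(x)]_0^1.
Choose V so that boundary terms are either known or forced to vanish.
u is Dirichlet: u(0) = u(1) = 0. Let V = H^1_0(0, 1); then v(0) = v(1) = 0, and [u' v]_0^1 = 0.
Weak formulation: find u (satisfying any essential BC) such that ∫_0^1 u'(x) v'(x) dx = ∫_0^1 f v dx for all v ∈ V.
Substituting f(x) = sin(3*π*x), the right-hand side is ∫_0^1 (sin(3*π*x)) v dx.


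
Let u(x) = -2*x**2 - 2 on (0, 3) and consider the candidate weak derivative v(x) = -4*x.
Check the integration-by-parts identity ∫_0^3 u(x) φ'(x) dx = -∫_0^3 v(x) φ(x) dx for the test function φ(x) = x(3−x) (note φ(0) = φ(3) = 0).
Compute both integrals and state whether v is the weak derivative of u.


LHS = 27, RHS = 27. Yes, v = u' weakly.

u(x) = -2*x**2 - 2, classical derivative u'(x) = -4*x.
φ(x) = x(3−x), so φ'(x) = 3 - 2*x.
Note φ(0) = φ(3) = 0, so the boundary term u·φ vanishes.
LHS = ∫_0^3 u(x) φ'(x) dx = ∫_0^3 (4*x^3 - 6*x^2 + 4*x - 6) dx. Term by term:
  ∫_0^3 4*x^3 dx = 81;  ∫_0^3 -6*x^2 dx = -54;  ∫_0^3 4*x dx = 18;
  ∫_0^3 -6 dx = -18.
Sum: 81 − 54 + 18 − 18 = 27.
So LHS = 27.
∫_0^3 v(x) φ(x) dx = ∫_0^3 (4*x^3 - 12*x^2) dx. Term by term:
  ∫_0^3 4*x^3 dx = 81;  ∫_0^3 -12*x^2 dx = -108.
Sum: 81 − 108 = -27.
So RHS = -∫_0^3 v(x) φ(x) dx = 27.
LHS = RHS, so the identity holds for this test φ.
Moreover u is smooth here and v(x) = u'(x) = -4*x pointwise, so the identity holds for every test function. Hence v is the weak derivative of u.


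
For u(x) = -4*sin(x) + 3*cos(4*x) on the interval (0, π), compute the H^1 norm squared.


||u||_{H^1(0,π)}^2 = 272/5 + 185*π/2

u'(x) = -12*sin(4*x) - 4*cos(x).
Expand u² and (u')² and integrate term by term on (0, π), using: for integers n ≥ 1, ∫_0^π sin²(nx) dx = ∫_0^π cos²(nx) dx = π/2; for n ≠ n', ∫_0^π sin(nx)sin(n'x) dx = ∫_0^π cos(nx)cos(n'x) dx = 0; and by product-to-sum, ∫_0^π sin(nx)cos(n'x) dx = ½∫_0^π [sin((n+n')x) + sin((n−n')x)] dx, which is 0 when n+n' is even and 2n/(n²−n'²) when n+n' is odd (it need not vanish on (0, π)).
  u² squared terms: (-4)²·∫sin(x)² dx = 16·π/2 = 8*π;  (3)²·∫cos(4x)² dx = 9·π/2 = 9*π/2.
  u² cross terms: 2·(-4)·(3)·∫sin(x)·cos(4x) dx = -24·(-2/15) = 16/5.
  So ∫_0^π u² dx = 8*π + 9*π/2 + 16/5 = 16/5 + 25*π/2.
  (u')² squared terms: (-12)²·∫sin(4x)² dx = 144·π/2 = 72*π;  (-4)²·∫cos(x)² dx = 16·π/2 = 8*π.
  (u')² cross terms: 2·(-12)·(-4)·∫sin(4x)·cos(x) dx = 96·(8/15) = 256/5.
  So ∫_0^π (u')² dx = 72*π + 8*π + 256/5 = 256/5 + 80*π.
||u||_{H^1}^2 = (16/5 + 25*π/2) + (256/5 + 80*π) = 272/5 + 185*π/2.


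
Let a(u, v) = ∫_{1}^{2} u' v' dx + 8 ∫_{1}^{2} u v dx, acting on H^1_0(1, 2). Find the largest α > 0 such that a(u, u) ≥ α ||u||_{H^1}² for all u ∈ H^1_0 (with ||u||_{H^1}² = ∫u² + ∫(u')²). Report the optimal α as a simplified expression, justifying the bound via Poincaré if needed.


α = 1

Coercivity of a(·,·) on H^1_0(1, 2) means a(u, u) ≥ α ||u||_{H^1}² for every u ∈ H^1_0.
The interval has length L = 1, and Poincaré/coercivity depend only on L. Here a(u, u) = ∫(u')² + (8)·∫u².
Here c = 8 ≥ 1, so a(u,u) = ∫(u')² + c∫u² ≥ ∫(u')² + ∫u² = ||u||_{H^1}², i.e. α = 1 works. No larger α is possible: a(u,u) ≥ α||u||_{H^1}² means (1−α)∫(u')² ≥ (α−c)∫u², and for the modes u_n = sin(nπ(x−x₀)/L) (x₀ the left endpoint) one has ∫u_n²/∫(u_n')² = (L/(nπ))² → 0, so a(u_n,u_n)/||u_n||_{H^1}² → 1. Hence the optimal constant is α = 1.
Therefore α = 1.


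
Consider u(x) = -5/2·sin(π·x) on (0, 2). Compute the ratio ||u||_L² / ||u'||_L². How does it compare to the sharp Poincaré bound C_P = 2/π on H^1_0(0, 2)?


||u||_L² / ||u'||_L² = 1/π < C_P = 2/π.

u(x) = -5/2·sin(π·x), so u'(x) = -5*π*cos(π*x)/2.
Writing u(x) = A·sin(kπx/L) with A = -5/2 and k = 2, use ∫_0^L sin²(kπx/L) dx = L/2 and ∫_0^L cos²(kπx/L) dx = L/2.
u² = 25/4·sin²(π·x) and (u')² = 25*π^2/4·cos²(π·x), and each of sin², cos² integrates to L/2 = 1 over (0, 2).
∫_0^2 u² dx = 25/4, so ||u||_L² = 5/2.
∫_0^2 (u')² dx = 25*π^2/4, so ||u'||_L² = 5*π/2.
Ratio ||u||_L² / ||u'||_L² = 1/π.
Sharp Poincaré constant on H^1_0(0, 2) is C_P = L/π = 2/π, achieved by sin(π/2·x).
This is the k = 2 harmonic; the ratio L/(kπ) is strictly less than C_P = L/π, consistent with the sharp inequality ||u||_L² ≤ C_P ||u'||_L².


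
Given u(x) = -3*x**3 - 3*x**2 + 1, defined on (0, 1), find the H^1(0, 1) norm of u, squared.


||u||_{H^1}^2 = 823/14

The H^1 norm (squared) on an interval (0, L) is
  ||u||_{H^1}^2 = ∫_0^L u(x)^2 dx + ∫_0^L u'(x)^2 dx.
Compute u'(x) = -9*x**2 - 6*x.
Then u(x)^2 = 9*x**6 + 18*x**5 + 9*x**4 - 6*x**3 - 6*x**2 + 1 and u'(x)^2 = 81*x**4 + 108*x**3 + 36*x**2.
Integrate each monomial from 0 to 1 using ∫_0^1 c·x^n dx = c·1^(n+1)/(n+1):
  ∫_0^1 u(x)^2 dx = ∫_0^1 (9*x^6 + 18*x^5 + 9*x^4 - 6*x^3 - 6*x^2 + 1) dx. Term by term:
    ∫_0^1 9*x^6 dx = 9/7;  ∫_0^1 18*x^5 dx = 3;  ∫_0^1 9*x^4 dx = 9/5;
    ∫_0^1 -6*x^3 dx = -3/2;  ∫_0^1 -6*x^2 dx = -2;  ∫_0^1 1 dx = 1.
  Sum: 9/7 + 3 + 9/5 − 3/2 − 2 + 1 = 251/70.
  ∫_0^1 u'(x)^2 dx = ∫_0^1 (81*x^4 + 108*x^3 + 36*x^2) dx. Term by term:
    ∫_0^1 81*x^4 dx = 81/5;  ∫_0^1 108*x^3 dx = 27;  ∫_0^1 36*x^2 dx = 12.
  Sum: 81/5 + 27 + 12 = 276/5.
Adding: ||u||_{H^1}^2 = 251/70 + 276/5 = 823/14.


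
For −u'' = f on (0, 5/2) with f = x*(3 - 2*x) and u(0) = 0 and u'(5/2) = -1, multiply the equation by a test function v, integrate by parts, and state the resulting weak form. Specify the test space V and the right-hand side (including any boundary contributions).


V = {v ∈ H^1(0, 5/2) : v(0) = 0} (test functions vanish at x = 0 where u is specified); weak form: ∫_0^5/2 u'v' dx = ∫_0^5/2 (x*(3 - 2*x)) v dx − v(5/2) for all v ∈ V.

Multiply both sides by a test function v and integrate from 0 to 5/2:
  ∫_0^5/2 −u''(x) v(x) dx = ∫_0^5/2 f(x) v(x) dx.
Integrate the LHS by parts once:
  ∫_0^5/2 −u'' v dx = −[u'(x) v(x)]_0^5/2 + ∫_0^5/2 u'(x) v'(x) dx.
Thus ∫_0^5/2 u'(x) v'(x) dx = ∫_0^5/2 f(x) v(x) dx + [u'(x) v(x)]_0^5/2.
Choose V so that boundary terms are either known or forced to vanish.
Mixed BC: u(0) = 0 (Dirichlet) and u'(5/2) = -1 (Neumann). Define V = {v ∈ H^1(0, 5/2) : v(0) = 0}. Then [u' v]_0^5/2 = u'(5/2)·v(5/2) − u'(0)·0 = − v(5/2).
Weak formulation: find u (satisfying any essential BC) such that ∫_0^5/2 u'(x) v'(x) dx = ∫_0^5/2 f v dx − v(5/2) for all v ∈ V (Dirichlet at 0 absorbed into V; Neumann datum at x = 5/2 contributes the boundary term).
Substituting f(x) = x*(3 - 2*x), the right-hand side is ∫_0^5/2 (x*(3 - 2*x)) v dx − v(5/2).


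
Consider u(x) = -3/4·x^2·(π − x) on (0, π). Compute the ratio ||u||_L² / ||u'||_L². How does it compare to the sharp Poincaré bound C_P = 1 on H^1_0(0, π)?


||u||_L² / ||u'||_L² = sqrt(14)*π/14 < C_P = 1.

u(x) = -3/4·x^2·(π − x), so u'(x) = 3*x*(3*x - 2*π)/4.
u(x) = -3/4·x^2·(π − x) vanishes at x = 0 and x = π, so u ∈ H^1_0(0, π). Differentiate via the product rule and integrate the resulting polynomials term by term.
  ∫_0^π u² dx = ∫_0^π (9*x^6/16 - 9*π*x^5/8 + 9*π^2*x^4/16) dx. Term by term:
    ∫_0^π 9*x^6/16 dx = 9*π^7/112;  ∫_0^π -9*π*x^5/8 dx = -3*π^7/16;  ∫_0^π 9*π^2*x^4/16 dx = 9*π^7/80.
  Sum: 9*π^7/112 − 3*π^7/16 + 9*π^7/80 = 3*π^7/560.
  ∫_0^π (u')² dx = ∫_0^π (81*x^4/16 - 27*π*x^3/4 + 9*π^2*x^2/4) dx. Term by term:
    ∫_0^π 81*x^4/16 dx = 81*π^5/80;  ∫_0^π -27*π*x^3/4 dx = -27*π^5/16;  ∫_0^π 9*π^2*x^2/4 dx = 3*π^5/4.
  Sum: 81*π^5/80 − 27*π^5/16 + 3*π^5/4 = 3*π^5/40.
∫_0^π u² dx = 3*π^7/560, so ||u||_L² = sqrt(105)*π^(7/2)/140.
∫_0^π (u')² dx = 3*π^5/40, so ||u'||_L² = sqrt(30)*π^(5/2)/20.
Ratio ||u||_L² / ||u'||_L² = sqrt(14)*π/14.
Sharp Poincaré constant on H^1_0(0, π) is C_P = L/π = 1, achieved by sin(x).
A polynomial bump cannot attain the sharp Poincaré constant (only the first sine eigenfunction does), so the ratio is strictly less than C_P, consistent with ||u||_L² ≤ C_P ||u'||_L².


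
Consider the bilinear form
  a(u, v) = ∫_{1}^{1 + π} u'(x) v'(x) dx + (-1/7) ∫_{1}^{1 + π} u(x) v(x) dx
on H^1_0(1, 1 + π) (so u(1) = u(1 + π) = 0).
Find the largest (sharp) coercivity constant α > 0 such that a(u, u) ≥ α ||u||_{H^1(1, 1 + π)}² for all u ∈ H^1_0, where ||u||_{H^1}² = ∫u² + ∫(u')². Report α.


α = 3/7

Coercivity of a(·,·) on H^1_0(1, 1 + π) means a(u, u) ≥ α ||u||_{H^1}² for every u ∈ H^1_0.
The interval has length L = π, and Poincaré/coercivity depend only on L. Here a(u, u) = ∫(u')² + (-1/7)·∫u².
Here c = -1/7 < 0 with |c| < (π/L)² = 1, so coercivity still holds. The condition a(u,u) ≥ α||u||_{H^1}² reads (1−α)∫(u')² ≥ (α−c)∫u². Any admissible α is ≤ 1 (rapidly oscillating u have ∫u²/∫(u')² → 0), and α = 1 would force 0 ≥ (1−c)∫u², impossible since c < 1; so 1−α > 0. By the sharp Poincaré inequality on H^1_0 of an interval of length L, ∫(u')² ≥ (π/L)²∫u² with equality for the first sine mode sin(π(x−x₀)/L) (x₀ the left endpoint), so the inequality holds for all u iff (1−α)(π/L)² ≥ α − c, i.e. α ≤ ((π/L)² + c)/((π/L)² + 1) = (1 + c(L/π)²)/(1 + (L/π)²). (Direct route, valid since c ≤ 0: Poincaré gives c∫u² ≥ c(L/π)²∫(u')², so a(u,u) ≥ (1 + c(L/π)²)∫(u')², while ||u||_{H^1}² ≤ (1 + (L/π)²)∫(u')²; dividing yields the same α.) With (π/L)² = 1 and c = -1/7, the largest admissible constant is α = ((π/L)² + c)/((π/L)² + 1).
Simplifying, α = 3/7.


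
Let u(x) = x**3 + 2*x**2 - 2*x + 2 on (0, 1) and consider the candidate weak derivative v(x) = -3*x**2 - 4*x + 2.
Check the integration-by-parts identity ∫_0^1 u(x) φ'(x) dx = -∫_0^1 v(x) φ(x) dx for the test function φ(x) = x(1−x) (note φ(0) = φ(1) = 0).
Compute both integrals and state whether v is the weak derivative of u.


LHS = -3/20, RHS = 3/20. No, v is not the weak derivative of u.

u(x) = x**3 + 2*x**2 - 2*x + 2, classical derivative u'(x) = 3*x**2 + 4*x - 2.
φ(x) = x(1−x), so φ'(x) = 1 - 2*x.
Note φ(0) = φ(1) = 0, so the boundary term u·φ vanishes.
LHS = ∫_0^1 u(x) φ'(x) dx = ∫_0^1 (-2*x^4 - 3*x^3 + 6*x^2 - 6*x + 2) dx. Term by term:
  ∫_0^1 -2*x^4 dx = -2/5;  ∫_0^1 -3*x^3 dx = -3/4;  ∫_0^1 6*x^2 dx = 2;
  ∫_0^1 -6*x dx = -3;  ∫_0^1 2 dx = 2.
Sum: -2/5 − 3/4 + 2 − 3 + 2 = -3/20.
So LHS = -3/20.
∫_0^1 v(x) φ(x) dx = ∫_0^1 (3*x^4 + x^3 - 6*x^2 + 2*x) dx. Term by term:
  ∫_0^1 3*x^4 dx = 3/5;  ∫_0^1 x^3 dx = 1/4;  ∫_0^1 -6*x^2 dx = -2;
  ∫_0^1 2*x dx = 1.
Sum: 3/5 + 1/4 − 2 + 1 = -3/20.
So RHS = -∫_0^1 v(x) φ(x) dx = 3/20.
LHS − RHS = -3/10 ≠ 0, so the identity fails.
(For a valid weak derivative the identity must hold for EVERY test function, in particular this one. The failure shows v is NOT the weak derivative of u.)
Correct weak derivative would be u'(x) = 3*x**2 + 4*x - 2.


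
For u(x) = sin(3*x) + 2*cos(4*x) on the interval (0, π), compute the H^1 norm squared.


||u||_{H^1(0,π)}^2 = -408/7 + 39*π

u'(x) = -8*sin(4*x) + 3*cos(3*x).
Expand u² and (u')² and integrate term by term on (0, π), using: for integers n ≥ 1, ∫_0^π sin²(nx) dx = ∫_0^π cos²(nx) dx = π/2; for n ≠ n', ∫_0^π sin(nx)sin(n'x) dx = ∫_0^π cos(nx)cos(n'x) dx = 0; and by product-to-sum, ∫_0^π sin(nx)cos(n'x) dx = ½∫_0^π [sin((n+n')x) + sin((n−n')x)] dx, which is 0 when n+n' is even and 2n/(n²−n'²) when n+n' is odd (it need not vanish on (0, π)).
  u² squared terms: (2)²·∫cos(4x)² dx = 4·π/2 = 2*π;  (1)²·∫sin(3x)² dx = 1·π/2 = π/2.
  u² cross terms: 2·(2)·(1)·∫cos(4x)·sin(3x) dx = 4·(-6/7) = -24/7.
  So ∫_0^π u² dx = 2*π + π/2 − 24/7 = -24/7 + 5*π/2.
  (u')² squared terms: (-8)²·∫sin(4x)² dx = 64·π/2 = 32*π;  (3)²·∫cos(3x)² dx = 9·π/2 = 9*π/2.
  (u')² cross terms: 2·(-8)·(3)·∫sin(4x)·cos(3x) dx = -48·(8/7) = -384/7.
  So ∫_0^π (u')² dx = 32*π + 9*π/2 − 384/7 = -384/7 + 73*π/2.
||u||_{H^1}^2 = (-24/7 + 5*π/2) + (-384/7 + 73*π/2) = -408/7 + 39*π.


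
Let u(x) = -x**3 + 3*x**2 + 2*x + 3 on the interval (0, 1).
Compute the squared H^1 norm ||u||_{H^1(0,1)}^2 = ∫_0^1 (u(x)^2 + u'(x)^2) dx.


||u||_{H^1}^2 = 8563/210

The H^1 norm (squared) on an interval (0, L) is
  ||u||_{H^1}^2 = ∫_0^L u(x)^2 dx + ∫_0^L u'(x)^2 dx.
Compute u'(x) = -3*x**2 + 6*x + 2.
Then u(x)^2 = x**6 - 6*x**5 + 5*x**4 + 6*x**3 + 22*x**2 + 12*x + 9 and u'(x)^2 = 9*x**4 - 36*x**3 + 24*x**2 + 24*x + 4.
Integrate each monomial from 0 to 1 using ∫_0^1 c·x^n dx = c·1^(n+1)/(n+1):
  ∫_0^1 u(x)^2 dx = ∫_0^1 (x^6 - 6*x^5 + 5*x^4 + 6*x^3 + 22*x^2 + 12*x + 9) dx. Term by term:
    ∫_0^1 x^6 dx = 1/7;  ∫_0^1 -6*x^5 dx = -1;  ∫_0^1 5*x^4 dx = 1;
    ∫_0^1 6*x^3 dx = 3/2;  ∫_0^1 22*x^2 dx = 22/3;  ∫_0^1 12*x dx = 6;
    ∫_0^1 9 dx = 9.
  Sum: 1/7 − 1 + 1 + 3/2 + 22/3 + 6 + 9 = 1007/42.
  ∫_0^1 u'(x)^2 dx = ∫_0^1 (9*x^4 - 36*x^3 + 24*x^2 + 24*x + 4) dx. Term by term:
    ∫_0^1 9*x^4 dx = 9/5;  ∫_0^1 -36*x^3 dx = -9;  ∫_0^1 24*x^2 dx = 8;
    ∫_0^1 24*x dx = 12;  ∫_0^1 4 dx = 4.
  Sum: 9/5 − 9 + 8 + 12 + 4 = 84/5.
Adding: ||u||_{H^1}^2 = 1007/42 + 84/5 = 8563/210.


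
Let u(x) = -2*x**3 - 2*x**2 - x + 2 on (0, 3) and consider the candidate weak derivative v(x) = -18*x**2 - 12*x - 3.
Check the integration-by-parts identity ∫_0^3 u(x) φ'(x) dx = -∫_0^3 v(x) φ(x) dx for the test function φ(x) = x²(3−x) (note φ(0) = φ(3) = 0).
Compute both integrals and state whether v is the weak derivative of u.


LHS = 4023/20, RHS = 12069/20. No, v is not the weak derivative of u.

u(x) = -2*x**3 - 2*x**2 - x + 2, classical derivative u'(x) = -6*x**2 - 4*x - 1.
φ(x) = x²(3−x), so φ'(x) = 3*x*(2 - x).
Note φ(0) = φ(3) = 0, so the boundary term u·φ vanishes.
LHS = ∫_0^3 u(x) φ'(x) dx = ∫_0^3 (6*x^5 - 6*x^4 - 9*x^3 - 12*x^2 + 12*x) dx. Term by term:
  ∫_0^3 6*x^5 dx = 729;  ∫_0^3 -6*x^4 dx = -1458/5;  ∫_0^3 -9*x^3 dx = -729/4;
  ∫_0^3 -12*x^2 dx = -108;  ∫_0^3 12*x dx = 54.
Sum: 729 − 1458/5 − 729/4 − 108 + 54 = 4023/20.
So LHS = 4023/20.
∫_0^3 v(x) φ(x) dx = ∫_0^3 (18*x^5 - 42*x^4 - 33*x^3 - 9*x^2) dx. Term by term:
  ∫_0^3 18*x^5 dx = 2187;  ∫_0^3 -42*x^4 dx = -10206/5;  ∫_0^3 -33*x^3 dx = -2673/4;
  ∫_0^3 -9*x^2 dx = -81.
Sum: 2187 − 10206/5 − 2673/4 − 81 = -12069/20.
So RHS = -∫_0^3 v(x) φ(x) dx = 12069/20.
LHS − RHS = -4023/10 ≠ 0, so the identity fails.
(For a valid weak derivative the identity must hold for EVERY test function, in particular this one. The failure shows v is NOT the weak derivative of u.)
Correct weak derivative would be u'(x) = -6*x**2 - 4*x - 1.


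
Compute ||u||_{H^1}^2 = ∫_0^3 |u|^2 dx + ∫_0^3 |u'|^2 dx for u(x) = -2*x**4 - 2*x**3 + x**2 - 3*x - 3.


||u||_{H^1}^2 = 3529773/70

The H^1 norm (squared) on an interval (0, L) is
  ||u||_{H^1}^2 = ∫_0^L u(x)^2 dx + ∫_0^L u'(x)^2 dx.
Compute u'(x) = -8*x**3 - 6*x**2 + 2*x - 3.
Then u(x)^2 = 4*x**8 + 8*x**7 + 8*x**5 + 25*x**4 + 6*x**3 + 3*x**2 + 18*x + 9 and u'(x)^2 = 64*x**6 + 96*x**5 + 4*x**4 + 24*x**3 + 40*x**2 - 12*x + 9.
Integrate each monomial from 0 to 3 using ∫_0^3 c·x^n dx = c·3^(n+1)/(n+1):
  ∫_0^3 u(x)^2 dx = ∫_0^3 (4*x^8 + 8*x^7 + 8*x^5 + 25*x^4 + 6*x^3 + 3*x^2 + 18*x + 9) dx. Term by term:
    ∫_0^3 4*x^8 dx = 8748;  ∫_0^3 8*x^7 dx = 6561;  ∫_0^3 8*x^5 dx = 972;
    ∫_0^3 25*x^4 dx = 1215;  ∫_0^3 6*x^3 dx = 243/2;  ∫_0^3 3*x^2 dx = 27;
    ∫_0^3 18*x dx = 81;  ∫_0^3 9 dx = 27.
  Sum: 8748 + 6561 + 972 + 1215 + 243/2 + 27 + 81 + 27 = 35505/2.
  ∫_0^3 u'(x)^2 dx = ∫_0^3 (64*x^6 + 96*x^5 + 4*x^4 + 24*x^3 + 40*x^2 - 12*x + 9) dx. Term by term:
    ∫_0^3 64*x^6 dx = 139968/7;  ∫_0^3 96*x^5 dx = 11664;  ∫_0^3 4*x^4 dx = 972/5;
    ∫_0^3 24*x^3 dx = 486;  ∫_0^3 40*x^2 dx = 360;  ∫_0^3 -12*x dx = -54;
    ∫_0^3 9 dx = 27.
  Sum: 139968/7 + 11664 + 972/5 + 486 + 360 − 54 + 27 = 1143549/35.
Adding: ||u||_{H^1}^2 = 35505/2 + 1143549/35 = 3529773/70.


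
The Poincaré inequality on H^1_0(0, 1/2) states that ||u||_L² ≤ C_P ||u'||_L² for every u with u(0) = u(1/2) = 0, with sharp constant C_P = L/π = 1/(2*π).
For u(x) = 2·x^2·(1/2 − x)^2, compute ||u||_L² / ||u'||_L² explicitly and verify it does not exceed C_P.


||u||_L² / ||u'||_L² = sqrt(3)/12 < C_P = 1/(2*π).

u(x) = 2·x^2·(1/2 − x)^2, so u'(x) = x*(2*x - 1)*(4*x - 1).
u(x) = 2·x^2·(1/2 − x)^2 vanishes at x = 0 and x = 1/2, so u ∈ H^1_0(0, 1/2). Differentiate via the product rule and integrate the resulting polynomials term by term.
  ∫_0^1/2 u² dx = ∫_0^1/2 (4*x^8 - 8*x^7 + 6*x^6 - 2*x^5 + x^4/4) dx. Term by term:
    ∫_0^1/2 4*x^8 dx = 1/1152;  ∫_0^1/2 -8*x^7 dx = -1/256;  ∫_0^1/2 6*x^6 dx = 3/448;
    ∫_0^1/2 -2*x^5 dx = -1/192;  ∫_0^1/2 x^4/4 dx = 1/640.
  Sum: 1/1152 − 1/256 + 3/448 − 1/192 + 1/640 = 1/80640.
  ∫_0^1/2 (u')² dx = ∫_0^1/2 (64*x^6 - 96*x^5 + 52*x^4 - 12*x^3 + x^2) dx. Term by term:
    ∫_0^1/2 64*x^6 dx = 1/14;  ∫_0^1/2 -96*x^5 dx = -1/4;  ∫_0^1/2 52*x^4 dx = 13/40;
    ∫_0^1/2 -12*x^3 dx = -3/16;  ∫_0^1/2 x^2 dx = 1/24.
  Sum: 1/14 − 1/4 + 13/40 − 3/16 + 1/24 = 1/1680.
∫_0^1/2 u² dx = 1/80640, so ||u||_L² = sqrt(35)/1680.
∫_0^1/2 (u')² dx = 1/1680, so ||u'||_L² = sqrt(105)/420.
Ratio ||u||_L² / ||u'||_L² = sqrt(3)/12.
Sharp Poincaré constant on H^1_0(0, 1/2) is C_P = L/π = 1/(2*π), achieved by sin(2*π·x).
A polynomial bump cannot attain the sharp Poincaré constant (only the first sine eigenfunction does), so the ratio is strictly less than C_P, consistent with ||u||_L² ≤ C_P ||u'||_L².
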